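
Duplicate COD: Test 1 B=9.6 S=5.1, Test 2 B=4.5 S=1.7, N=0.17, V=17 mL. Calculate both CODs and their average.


COD1 = (9.6 - 5.1) x 0.17 x 8000 / 17 = 360.0 mg/L
COD2 = (4.5 - 1.7) x 0.17 x 8000 / 17 = 224.0 mg/L
Average = (360.0 + 224.0) / 2 = 292.0 mg/L


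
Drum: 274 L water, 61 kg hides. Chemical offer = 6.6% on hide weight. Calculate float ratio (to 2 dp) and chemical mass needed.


Float ratio = 274 / 61 = 4.49
Chemical = 61 x 6.6 / 100 = 4.026 kg


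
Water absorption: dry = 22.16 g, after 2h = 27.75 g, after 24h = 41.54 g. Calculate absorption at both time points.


WA (2h) = (27.75 - 22.16) / 22.16 x 100 = 25.2%
WA (24h) = (41.54 - 22.16) / 22.16 x 100 = 87.5%


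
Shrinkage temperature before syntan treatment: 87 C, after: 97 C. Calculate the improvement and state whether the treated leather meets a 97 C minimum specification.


Improvement = 10 C
Meets 97 C spec: Yes


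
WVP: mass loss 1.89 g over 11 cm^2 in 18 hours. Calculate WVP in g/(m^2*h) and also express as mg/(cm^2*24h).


WVP = 95.45 g/(m^2*h)
Daily rate = 229.09 mg/(cm^2*24h)

WVP = 1.89 / (11 x 18) x 10000 = 95.45 g/(m^2*h)
Mass loss in mg = 1.89 x 1000 = 1890 mg
Per cm^2 per 24h in mg: 1890 x 24 / (11 x 18) = 45360 / 198 = 229.09 mg/(cm^2*24h)


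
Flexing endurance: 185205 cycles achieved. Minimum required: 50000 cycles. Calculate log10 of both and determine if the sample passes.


Achieved: log10 = 5.27
Required: log10 = 4.70
Passes: Yes


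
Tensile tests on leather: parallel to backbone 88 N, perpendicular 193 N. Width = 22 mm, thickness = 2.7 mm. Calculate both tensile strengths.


Area = 22 x 2.7 = 59.4 mm^2
TS (parallel) = 88 / 59.4 = 1.48 N/mm^2
TS (perpendicular) = 193 / 59.4 = 3.25 N/mm^2


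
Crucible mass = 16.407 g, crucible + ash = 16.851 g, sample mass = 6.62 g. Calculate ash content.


Ash mass = 0.444 g
Ash content = 6.71%

Ash mass = 16.851 - 16.407 = 0.444 g
Ash% = 0.444 / 6.62 x 100 = 6.71%


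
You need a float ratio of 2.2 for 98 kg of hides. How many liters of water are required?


Water = hide weight x target ratio
Water = 98 x 2.2 = 215.6 L


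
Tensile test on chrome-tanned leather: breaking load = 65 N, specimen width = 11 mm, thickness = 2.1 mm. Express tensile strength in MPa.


2.81 MPa

Cross-section = 11 x 2.1 = 23.1 mm^2
TS = 65 / 23.1 = 2.81 MPa
(1 N/mm^2 = 1 MPa)


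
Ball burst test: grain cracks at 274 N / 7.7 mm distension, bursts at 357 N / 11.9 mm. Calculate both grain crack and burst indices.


Crack index = 35.6 N/mm
Burst index = 30.0 N/mm


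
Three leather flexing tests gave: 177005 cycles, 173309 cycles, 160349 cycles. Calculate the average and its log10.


Average = 170221 cycles
log10 = 5.23

Average = (177005 + 173309 + 160349) / 3 = 170221 cycles
log10(170221) = 5.23


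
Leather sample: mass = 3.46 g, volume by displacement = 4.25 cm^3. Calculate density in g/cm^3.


Density = mass / volume
Density = 3.46 / 4.25 = 0.814 g/cm^3


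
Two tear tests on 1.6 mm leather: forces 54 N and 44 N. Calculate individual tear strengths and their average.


Tear 1 = 33.8 N/mm
Tear 2 = 27.5 N/mm
Average = 30.7 N/mm


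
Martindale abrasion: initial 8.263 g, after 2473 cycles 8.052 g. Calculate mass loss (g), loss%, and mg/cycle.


Loss = 8.263 - 8.052 = 0.211 g
Loss% = 0.211 / 8.263 x 100 = 2.55%
Rate = 0.211 / 2473 x 1000 = 0.085 mg/cycle


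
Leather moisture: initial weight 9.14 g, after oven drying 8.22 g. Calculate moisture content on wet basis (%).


Moisture = 9.14 - 8.22 = 0.92 g
MC = 0.92 / 9.14 x 100 = 10.1%


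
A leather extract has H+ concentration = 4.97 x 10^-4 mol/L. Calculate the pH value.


pH = 3.30


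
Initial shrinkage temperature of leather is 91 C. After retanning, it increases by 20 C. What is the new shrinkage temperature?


111 C

New Ts = 91 + 20 = 111 C


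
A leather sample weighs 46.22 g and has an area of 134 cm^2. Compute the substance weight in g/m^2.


Substance weight = mass / area x 10000
SW = 46.22 / 134 x 10000
SW = 3449.3 g/m^2


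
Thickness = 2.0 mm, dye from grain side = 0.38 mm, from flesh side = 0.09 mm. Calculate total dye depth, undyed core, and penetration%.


Total dyed = 0.38 + 0.09 = 0.47 mm
Undyed core = 2.0 - 0.47 = 1.53 mm
Penetration = 0.47 / 2.0 x 100 = 23.5%


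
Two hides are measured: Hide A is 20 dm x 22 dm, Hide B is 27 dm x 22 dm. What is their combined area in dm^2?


Hide A area = 20 x 22 = 440 dm^2
Hide B area = 27 x 22 = 594 dm^2
Total = 440 + 594 = 1034 dm^2


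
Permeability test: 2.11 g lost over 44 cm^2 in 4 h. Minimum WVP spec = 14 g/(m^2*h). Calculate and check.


WVP = 2.11 / (44 x 4) x 10000 = 119.89 g/(m^2*h)
Minimum: 14 g/(m^2*h)
Meets spec: Yes


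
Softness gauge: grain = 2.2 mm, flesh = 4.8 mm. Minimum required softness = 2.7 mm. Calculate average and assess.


Average softness = 3.50 mm
Meets requirement: Yes

Average = (2.2 + 4.8) / 2 = 3.50 mm
Minimum = 2.7 mm
Meets requirement: Yes


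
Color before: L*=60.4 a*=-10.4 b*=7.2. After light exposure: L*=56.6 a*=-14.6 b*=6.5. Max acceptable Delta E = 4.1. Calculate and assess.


Delta E = 5.71
Passes: No


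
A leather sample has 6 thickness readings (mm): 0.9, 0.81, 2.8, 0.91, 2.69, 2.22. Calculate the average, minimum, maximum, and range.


Average = 1.72 mm
Min = 0.81 mm
Max = 2.8 mm
Range = 1.99 mm

Sum = 10.33
Average = 10.33 / 6 = 1.72 mm
Minimum = 0.81 mm
Maximum = 2.8 mm
Range = 2.8 - 0.81 = 1.99 mm


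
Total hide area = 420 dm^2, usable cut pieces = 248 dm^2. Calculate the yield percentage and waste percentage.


Yield = 248 / 420 x 100 = 59.0%
Waste = 420 - 248 = 172 dm^2
Waste% = 100 - 59.0 = 41.0%


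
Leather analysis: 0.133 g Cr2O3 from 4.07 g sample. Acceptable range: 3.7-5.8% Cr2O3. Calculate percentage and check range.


Cr2O3% = 0.133 / 4.07 x 100 = 3.27%
Acceptable range: 3.7 to 5.8%
Within range: No


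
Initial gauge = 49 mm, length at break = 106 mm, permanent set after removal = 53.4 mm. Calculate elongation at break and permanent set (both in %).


Elongation at break = 116.3%
Permanent set = 9.0%

Elongation at break = (106 - 49) / 49 x 100 = 116.3%
Permanent set = (53.4 - 49) / 49 x 100 = 9.0%


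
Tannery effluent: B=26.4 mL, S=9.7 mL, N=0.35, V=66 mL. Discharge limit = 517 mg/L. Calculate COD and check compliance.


COD = (26.4 - 9.7) x 0.35 x 8000 / 66 = 708.5 mg/L
Limit: 517 mg/L
Compliant: No


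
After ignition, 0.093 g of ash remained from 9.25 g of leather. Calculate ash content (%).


Ash% = 0.093 / 9.25 x 100
Ash% = 1.01%


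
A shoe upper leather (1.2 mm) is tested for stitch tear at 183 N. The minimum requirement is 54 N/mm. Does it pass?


STS = 152.5 N/mm
Passes: Yes


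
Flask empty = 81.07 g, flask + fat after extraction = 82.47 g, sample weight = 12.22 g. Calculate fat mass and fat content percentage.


Fat mass = 82.47 - 81.07 = 1.40 g
Fat% = 1.40 / 12.22 x 100 = 11.5%


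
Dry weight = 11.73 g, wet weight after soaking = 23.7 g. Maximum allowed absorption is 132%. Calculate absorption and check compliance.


WA = (23.7 - 11.73) / 11.73 x 100 = 102.0%
Maximum allowed: 132%
Compliant: Yes


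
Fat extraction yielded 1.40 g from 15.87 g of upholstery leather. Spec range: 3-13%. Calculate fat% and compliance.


Fat% = 1.40 / 15.87 x 100 = 8.8%
Spec range: 3-13%
Compliant: Yes


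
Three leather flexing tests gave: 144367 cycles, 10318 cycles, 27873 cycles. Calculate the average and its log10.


Average = (144367 + 10318 + 27873) / 3 = 60853 cycles
log10(60853) = 4.78


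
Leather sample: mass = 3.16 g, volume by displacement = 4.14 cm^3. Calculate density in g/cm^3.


0.763 g/cm^3


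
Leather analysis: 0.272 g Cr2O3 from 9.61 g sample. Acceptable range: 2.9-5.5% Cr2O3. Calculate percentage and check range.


Cr2O3 = 2.83%
Within range: No


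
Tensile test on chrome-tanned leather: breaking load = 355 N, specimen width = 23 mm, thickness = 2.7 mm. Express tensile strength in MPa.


5.72 MPa


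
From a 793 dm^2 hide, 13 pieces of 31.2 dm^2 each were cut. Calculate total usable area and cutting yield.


Usable area = 405.6 dm^2
Yield = 51.1%


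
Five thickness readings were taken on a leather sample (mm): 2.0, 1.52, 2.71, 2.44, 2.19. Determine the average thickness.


2.17 mm

Sum = 2.0 + 1.52 + 2.71 + 2.44 + 2.19 = 10.86
Average = 10.86 / 5 = 2.17 mm


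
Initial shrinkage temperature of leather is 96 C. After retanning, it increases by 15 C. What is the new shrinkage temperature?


111 C


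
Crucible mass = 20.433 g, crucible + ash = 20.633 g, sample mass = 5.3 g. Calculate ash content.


Ash mass = 20.633 - 20.433 = 0.200 g
Ash% = 0.200 / 5.3 x 100 = 3.77%


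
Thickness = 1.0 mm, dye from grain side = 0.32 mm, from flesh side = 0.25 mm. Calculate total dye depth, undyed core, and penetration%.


Total dyed = 0.32 + 0.25 = 0.57 mm
Undyed core = 1.0 - 0.57 = 0.43 mm
Penetration = 0.57 / 1.0 x 100 = 57.0%


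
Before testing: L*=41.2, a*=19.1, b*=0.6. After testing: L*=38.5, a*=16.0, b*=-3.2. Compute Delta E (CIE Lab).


Delta E = 5.60

dL = 38.5 - 41.2 = -2.7
da = 16.0 - 19.1 = -3.1
db = -3.2 - 0.6 = -3.8
dE = sqrt((-2.7)^2 + (-3.1)^2 + (-3.8)^2) = 5.60


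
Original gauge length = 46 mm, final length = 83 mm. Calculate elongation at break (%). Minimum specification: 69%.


Extension = 83 - 46 = 37 mm
Elongation = 37 / 46 x 100 = 80.4%
Minimum required: 69%
Meets specification: Yes


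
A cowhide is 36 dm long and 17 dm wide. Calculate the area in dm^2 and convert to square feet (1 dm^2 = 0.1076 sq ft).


612 dm^2
65.85 sq ft


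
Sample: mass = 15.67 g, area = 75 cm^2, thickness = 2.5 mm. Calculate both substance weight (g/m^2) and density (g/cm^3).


Substance weight = 2089.3 g/m^2
Density = 0.836 g/cm^3

SW = 15.67 / 75 x 10000 = 2089.3 g/m^2
Volume = 75 x 2.5 / 10 = 18.75 cm^3
Density = 15.67 / 18.75 = 0.836 g/cm^3


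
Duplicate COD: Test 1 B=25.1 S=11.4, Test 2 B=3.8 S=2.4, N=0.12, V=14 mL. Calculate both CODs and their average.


COD1 = 939.4 mg/L
COD2 = 96.0 mg/L
Average = 517.7 mg/L

COD1 = (25.1 - 11.4) x 0.12 x 8000 / 14 = 939.4 mg/L
COD2 = (3.8 - 2.4) x 0.12 x 8000 / 14 = 96.0 mg/L
Average = (939.4 + 96.0) / 2 = 517.7 mg/L


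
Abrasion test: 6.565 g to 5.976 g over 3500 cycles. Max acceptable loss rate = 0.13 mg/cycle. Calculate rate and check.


Loss = 6.565 - 5.976 = 0.589 g
Rate = 0.589 g / 3500 cycles x 1000 = 0.168 mg/cycle
Max = 0.13 mg/cycle
Passes: No


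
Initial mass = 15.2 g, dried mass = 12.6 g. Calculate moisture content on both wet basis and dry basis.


Moisture lost = 15.2 - 12.6 = 2.60 g
Wet basis MC = 2.60 / 15.2 x 100 = 17.1%
Dry basis MC = 2.60 / 12.6 x 100 = 20.6%


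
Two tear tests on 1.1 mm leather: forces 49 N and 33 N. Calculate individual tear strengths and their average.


Tear 1 = 49 / 1.1 = 44.5 N/mm
Tear 2 = 33 / 1.1 = 30.0 N/mm
Average = (44.5 + 30.0) / 2 = 37.3 N/mm


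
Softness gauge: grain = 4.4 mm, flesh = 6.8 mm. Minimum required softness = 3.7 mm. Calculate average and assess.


Average = (4.4 + 6.8) / 2 = 5.60 mm
Minimum = 3.7 mm
Meets requirement: Yes


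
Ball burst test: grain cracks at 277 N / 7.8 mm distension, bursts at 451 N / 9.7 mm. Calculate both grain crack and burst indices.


Crack index = 35.5 N/mm
Burst index = 46.5 N/mm

Crack index = 277 / 7.8 = 35.5 N/mm
Burst index = 451 / 9.7 = 46.5 N/mm


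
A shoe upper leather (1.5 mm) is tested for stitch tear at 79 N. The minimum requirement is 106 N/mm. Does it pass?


STS = 52.7 N/mm
Passes: No


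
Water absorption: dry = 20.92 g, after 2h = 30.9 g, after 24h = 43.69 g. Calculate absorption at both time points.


2h absorption = 47.7%
24h absorption = 108.8%

WA (2h) = (30.9 - 20.92) / 20.92 x 100 = 47.7%
WA (24h) = (43.69 - 20.92) / 20.92 x 100 = 108.8%


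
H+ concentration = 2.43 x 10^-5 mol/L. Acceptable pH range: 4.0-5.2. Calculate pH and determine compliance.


pH = 4.61
Compliant: Yes


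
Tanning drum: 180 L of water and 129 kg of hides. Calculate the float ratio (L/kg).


1.4


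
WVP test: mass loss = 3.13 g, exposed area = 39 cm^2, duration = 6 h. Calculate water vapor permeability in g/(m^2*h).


133.76 g/(m^2*h)

WVP = mass_loss / (area x time) x 10000
WVP = 3.13 / (39 x 6) x 10000
WVP = 3.13 / 234 x 10000 = 133.76 g/(m^2*h)


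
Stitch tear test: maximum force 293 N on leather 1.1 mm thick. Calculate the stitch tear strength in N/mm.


Stitch tear strength = force / thickness
STS = 293 / 1.1 = 266.4 N/mm


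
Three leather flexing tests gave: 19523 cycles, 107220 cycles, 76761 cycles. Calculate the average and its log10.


Average = (19523 + 107220 + 76761) / 3 = 67835 cycles
log10(67835) = 4.83


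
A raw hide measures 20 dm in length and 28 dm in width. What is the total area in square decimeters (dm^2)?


560 dm^2

Area = length x width
Area = 20 x 28 = 560 dm^2


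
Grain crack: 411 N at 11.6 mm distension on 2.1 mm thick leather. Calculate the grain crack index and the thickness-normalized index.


Crack index = 35.4 N/mm
Normalized index = 16.9 N/mm per mm

Crack index = 411 / 11.6 = 35.4 N/mm
Normalized = 35.4 / 2.1 = 16.9 N/mm per mm


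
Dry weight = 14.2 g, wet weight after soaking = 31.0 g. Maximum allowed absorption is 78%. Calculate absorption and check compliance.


Absorption = 118.3%
Compliant: No

WA = (31.0 - 14.2) / 14.2 x 100 = 118.3%
Maximum allowed: 78%
Compliant: No


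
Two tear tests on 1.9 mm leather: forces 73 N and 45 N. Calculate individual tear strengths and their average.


Tear 1 = 73 / 1.9 = 38.4 N/mm
Tear 2 = 45 / 1.9 = 23.7 N/mm
Average = (38.4 + 23.7) / 2 = 31.1 N/mm


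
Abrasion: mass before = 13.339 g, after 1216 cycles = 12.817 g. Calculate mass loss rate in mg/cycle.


Mass loss = 13.339 - 12.817 = 0.522 g
Rate = 0.522 / 1216 x 1000 = 0.429 mg/cycle


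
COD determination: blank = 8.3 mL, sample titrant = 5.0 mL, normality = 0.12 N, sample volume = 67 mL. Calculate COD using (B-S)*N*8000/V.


47.3 mg/L


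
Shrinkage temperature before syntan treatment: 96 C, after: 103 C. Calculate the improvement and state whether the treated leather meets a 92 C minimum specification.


Improvement = 7 C
Meets 92 C spec: Yes


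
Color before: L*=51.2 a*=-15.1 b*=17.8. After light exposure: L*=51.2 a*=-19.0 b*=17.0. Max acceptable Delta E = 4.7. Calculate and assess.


dL = 0.0, da = -3.9, db = -0.8
dE = sqrt((0.0)^2 + (-3.9)^2 + (-0.8)^2) = 3.98
Max = 4.7
Passes: Yes


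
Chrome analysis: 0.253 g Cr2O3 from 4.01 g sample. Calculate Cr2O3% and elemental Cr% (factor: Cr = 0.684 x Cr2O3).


Cr2O3 = 6.31%
Cr = 4.32%


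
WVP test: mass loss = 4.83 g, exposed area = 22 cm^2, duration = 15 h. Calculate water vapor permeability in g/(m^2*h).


WVP = mass_loss / (area x time) x 10000
WVP = 4.83 / (22 x 15) x 10000
WVP = 4.83 / 330 x 10000 = 146.36 g/(m^2*h)


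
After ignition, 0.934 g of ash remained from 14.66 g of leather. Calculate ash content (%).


Ash% = 0.934 / 14.66 x 100
Ash% = 6.37%


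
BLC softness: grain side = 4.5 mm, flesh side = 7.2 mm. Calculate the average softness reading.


Average = (4.5 + 7.2) / 2
Average = 5.85 mm


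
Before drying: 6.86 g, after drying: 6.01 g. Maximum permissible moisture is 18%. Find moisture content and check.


MC = (6.86 - 6.01) / 6.86 x 100 = 12.4%
Maximum: 18%
Acceptable: Yes


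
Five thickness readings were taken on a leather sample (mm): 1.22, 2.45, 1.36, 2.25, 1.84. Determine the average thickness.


Sum = 1.22 + 2.45 + 1.36 + 2.25 + 1.84 = 9.12
Average = 9.12 / 5 = 1.82 mm


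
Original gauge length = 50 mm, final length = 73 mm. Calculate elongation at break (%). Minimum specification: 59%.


Elongation = 46.0%
Meets spec: No


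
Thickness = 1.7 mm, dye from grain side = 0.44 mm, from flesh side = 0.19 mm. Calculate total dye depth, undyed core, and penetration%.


Total dyed = 0.63 mm
Undyed core = 1.07 mm
Penetration = 37.1%


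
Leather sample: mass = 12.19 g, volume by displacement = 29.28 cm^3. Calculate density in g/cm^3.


Density = mass / volume
Density = 12.19 / 29.28 = 0.416 g/cm^3


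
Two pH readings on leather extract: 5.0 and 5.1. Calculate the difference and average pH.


Difference = 0.1
Average pH = 5.05

Difference = |5.0 - 5.1| = 0.1
Average = (5.0 + 5.1) / 2 = 5.05


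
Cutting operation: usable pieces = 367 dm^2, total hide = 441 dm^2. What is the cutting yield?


83.2%


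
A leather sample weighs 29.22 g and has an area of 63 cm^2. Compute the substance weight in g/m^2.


Substance weight = mass / area x 10000
SW = 29.22 / 63 x 10000
SW = 4638.1 g/m^2


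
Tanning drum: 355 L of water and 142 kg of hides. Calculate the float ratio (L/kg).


Float ratio = water / hide weight
Ratio = 355 / 142 = 2.5


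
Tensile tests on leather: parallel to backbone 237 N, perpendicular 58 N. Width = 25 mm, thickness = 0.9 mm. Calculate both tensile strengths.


Parallel = 10.53 N/mm^2
Perpendicular = 2.58 N/mm^2

Area = 25 x 0.9 = 22.5 mm^2
TS (parallel) = 237 / 22.5 = 10.53 N/mm^2
TS (perpendicular) = 58 / 22.5 = 2.58 N/mm^2


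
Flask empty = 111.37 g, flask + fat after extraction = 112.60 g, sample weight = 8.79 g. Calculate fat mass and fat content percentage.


Fat mass = 1.23 g
Fat content = 14.0%

Fat mass = 112.60 - 111.37 = 1.23 g
Fat% = 1.23 / 8.79 x 100 = 14.0%


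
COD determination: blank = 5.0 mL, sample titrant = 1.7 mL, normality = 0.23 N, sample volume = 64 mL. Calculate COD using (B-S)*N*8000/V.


COD = (5.0 - 1.7) x 0.23 x 8000 / 64
COD = 3.3 x 0.23 x 8000 / 64
COD = 94.9 mg/L


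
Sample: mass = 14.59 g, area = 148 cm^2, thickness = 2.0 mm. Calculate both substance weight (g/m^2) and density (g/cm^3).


SW = 14.59 / 148 x 10000 = 985.8 g/m^2
Volume = 148 x 2.0 / 10 = 29.60 cm^3
Density = 14.59 / 29.60 = 0.493 g/cm^3


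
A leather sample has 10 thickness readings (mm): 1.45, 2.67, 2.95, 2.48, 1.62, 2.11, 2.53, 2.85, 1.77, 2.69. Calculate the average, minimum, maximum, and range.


Sum = 23.12
Average = 23.12 / 10 = 2.31 mm
Minimum = 1.45 mm
Maximum = 2.95 mm
Range = 2.95 - 1.45 = 1.50 mm


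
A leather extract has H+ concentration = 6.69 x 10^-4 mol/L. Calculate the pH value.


pH = 3.17


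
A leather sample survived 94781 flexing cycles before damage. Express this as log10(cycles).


log10(94781) = 4.98


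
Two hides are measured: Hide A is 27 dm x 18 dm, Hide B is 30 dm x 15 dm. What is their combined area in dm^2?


Hide A area = 27 x 18 = 486 dm^2
Hide B area = 30 x 15 = 450 dm^2
Total = 486 + 450 = 936 dm^2


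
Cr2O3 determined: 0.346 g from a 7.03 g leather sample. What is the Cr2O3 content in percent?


4.92%

Cr2O3% = 0.346 / 7.03 x 100
Cr2O3% = 4.92%


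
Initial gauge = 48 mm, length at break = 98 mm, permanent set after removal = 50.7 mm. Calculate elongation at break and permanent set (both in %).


Elongation at break = (98 - 48) / 48 x 100 = 104.2%
Permanent set = (50.7 - 48) / 48 x 100 = 5.6%


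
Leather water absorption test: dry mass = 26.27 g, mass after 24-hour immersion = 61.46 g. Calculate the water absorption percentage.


Water absorbed = 61.46 - 26.27 = 35.19 g
WA% = 35.19 / 26.27 x 100 = 134.0%


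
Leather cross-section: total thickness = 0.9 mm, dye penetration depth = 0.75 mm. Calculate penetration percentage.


83.3%


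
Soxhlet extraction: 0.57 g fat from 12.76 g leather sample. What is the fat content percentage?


4.5%

Fat content = 0.57 / 12.76 x 100
Fat = 4.5%


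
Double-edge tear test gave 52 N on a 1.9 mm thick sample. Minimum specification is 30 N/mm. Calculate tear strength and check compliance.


Tear strength = 27.4 N/mm
Compliant: No

Tear strength = 52 / 1.9 = 27.4 N/mm
Required minimum = 30 N/mm
Compliant: No


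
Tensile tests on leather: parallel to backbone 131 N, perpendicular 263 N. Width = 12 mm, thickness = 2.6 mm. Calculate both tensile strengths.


Area = 12 x 2.6 = 31.2 mm^2
TS (parallel) = 131 / 31.2 = 4.20 N/mm^2
TS (perpendicular) = 263 / 31.2 = 8.43 N/mm^2


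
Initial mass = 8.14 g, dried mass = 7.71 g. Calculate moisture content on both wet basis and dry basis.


Wet basis = 5.3%
Dry basis = 5.6%


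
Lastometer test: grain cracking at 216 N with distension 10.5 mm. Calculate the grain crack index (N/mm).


Grain crack index = force / distension
Index = 216 / 10.5 = 20.6 N/mm


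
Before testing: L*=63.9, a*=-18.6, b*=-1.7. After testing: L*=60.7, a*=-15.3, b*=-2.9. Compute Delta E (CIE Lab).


Delta E = 4.75


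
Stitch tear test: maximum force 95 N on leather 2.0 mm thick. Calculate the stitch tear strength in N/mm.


47.5 N/mm


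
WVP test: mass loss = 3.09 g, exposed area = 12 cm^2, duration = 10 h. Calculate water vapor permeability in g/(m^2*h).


257.50 g/(m^2*h)


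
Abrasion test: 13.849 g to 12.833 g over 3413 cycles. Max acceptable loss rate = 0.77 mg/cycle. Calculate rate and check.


Rate = 0.298 mg/cycle
Passes: Yes


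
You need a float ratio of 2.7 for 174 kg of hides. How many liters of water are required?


Water = hide weight x target ratio
Water = 174 x 2.7 = 469.8 L


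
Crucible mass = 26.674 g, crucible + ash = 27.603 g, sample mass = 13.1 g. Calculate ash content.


Ash mass = 27.603 - 26.674 = 0.929 g
Ash% = 0.929 / 13.1 x 100 = 7.09%


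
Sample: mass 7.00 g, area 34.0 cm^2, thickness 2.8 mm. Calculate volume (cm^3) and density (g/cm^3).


Volume = 9.520 cm^3
Density = 0.735 g/cm^3


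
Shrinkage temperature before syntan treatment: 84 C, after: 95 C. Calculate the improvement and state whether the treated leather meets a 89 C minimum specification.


Improvement = 95 - 84 = 11 C
Spec check: 95 C >= 89 C? Yes


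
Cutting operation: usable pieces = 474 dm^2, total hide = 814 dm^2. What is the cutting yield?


58.2%


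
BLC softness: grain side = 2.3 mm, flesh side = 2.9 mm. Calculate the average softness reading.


2.60 mm


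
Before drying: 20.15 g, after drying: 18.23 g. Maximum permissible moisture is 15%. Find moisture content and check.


MC = (20.15 - 18.23) / 20.15 x 100 = 9.5%
Maximum: 15%
Acceptable: Yes


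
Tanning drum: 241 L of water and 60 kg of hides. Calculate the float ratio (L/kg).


Float ratio = water / hide weight
Ratio = 241 / 60 = 4.0


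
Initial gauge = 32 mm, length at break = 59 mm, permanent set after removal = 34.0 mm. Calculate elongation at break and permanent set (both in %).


Elongation at break = 84.4%
Permanent set = 6.3%

Elongation at break = (59 - 32) / 32 x 100 = 84.4%
Permanent set = (34.0 - 32) / 32 x 100 = 6.3%


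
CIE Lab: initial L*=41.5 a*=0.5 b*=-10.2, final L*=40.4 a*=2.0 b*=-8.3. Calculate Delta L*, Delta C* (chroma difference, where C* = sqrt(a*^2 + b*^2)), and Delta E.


Delta L* = -1.1
Delta C* = -1.67
Delta E = 2.66


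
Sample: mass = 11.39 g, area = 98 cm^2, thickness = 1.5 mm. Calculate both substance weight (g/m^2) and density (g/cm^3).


SW = 11.39 / 98 x 10000 = 1162.2 g/m^2
Volume = 98 x 1.5 / 10 = 14.70 cm^3
Density = 11.39 / 14.70 = 0.775 g/cm^3


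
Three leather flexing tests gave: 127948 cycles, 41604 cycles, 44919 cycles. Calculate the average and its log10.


Average = (127948 + 41604 + 44919) / 3 = 71490 cycles
log10(71490) = 4.85


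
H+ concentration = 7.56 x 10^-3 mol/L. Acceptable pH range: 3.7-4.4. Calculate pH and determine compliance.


pH = 2.12
Compliant: No


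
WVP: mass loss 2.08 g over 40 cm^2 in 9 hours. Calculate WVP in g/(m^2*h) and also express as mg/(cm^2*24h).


WVP = 2.08 / (40 x 9) x 10000 = 57.78 g/(m^2*h)
Mass loss in mg = 2.08 x 1000 = 2080 mg
Per cm^2 per 24h in mg: 2080 x 24 / (40 x 9) = 49920 / 360 = 138.67 mg/(cm^2*24h)


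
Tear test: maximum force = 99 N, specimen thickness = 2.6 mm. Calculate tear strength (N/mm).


38.1 N/mm


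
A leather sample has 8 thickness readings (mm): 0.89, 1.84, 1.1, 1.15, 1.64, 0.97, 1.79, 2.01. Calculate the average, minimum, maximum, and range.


Average = 1.42 mm
Min = 0.89 mm
Max = 2.01 mm
Range = 1.12 mm

Sum = 11.39
Average = 11.39 / 8 = 1.42 mm
Minimum = 0.89 mm
Maximum = 2.01 mm
Range = 2.01 - 0.89 = 1.12 mm


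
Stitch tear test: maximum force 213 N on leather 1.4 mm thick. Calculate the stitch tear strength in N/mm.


152.1 N/mm

Stitch tear strength = force / thickness
STS = 213 / 1.4 = 152.1 N/mm


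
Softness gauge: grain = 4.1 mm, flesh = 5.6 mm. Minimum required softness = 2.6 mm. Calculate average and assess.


Average = (4.1 + 5.6) / 2 = 4.85 mm
Minimum = 2.6 mm
Meets requirement: Yes


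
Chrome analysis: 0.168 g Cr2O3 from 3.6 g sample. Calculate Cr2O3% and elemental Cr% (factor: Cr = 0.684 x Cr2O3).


Cr2O3 = 4.67%
Cr = 3.19%


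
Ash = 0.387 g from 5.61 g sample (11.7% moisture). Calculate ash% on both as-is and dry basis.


As-is ash% = 0.387 / 5.61 x 100 = 6.90%
Dry mass = 5.61 x (100 - 11.7) / 100 = 4.95363 g
Dry-basis ash% = 0.387 / 4.95363 x 100 = 7.81%


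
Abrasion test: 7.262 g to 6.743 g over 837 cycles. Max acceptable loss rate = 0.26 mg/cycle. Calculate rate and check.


Rate = 0.620 mg/cycle
Passes: No


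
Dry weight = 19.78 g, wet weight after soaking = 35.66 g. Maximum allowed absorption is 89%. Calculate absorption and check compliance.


Absorption = 80.3%
Compliant: Yes


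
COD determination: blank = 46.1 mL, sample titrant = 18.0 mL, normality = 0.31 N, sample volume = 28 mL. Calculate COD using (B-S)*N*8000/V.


COD = (46.1 - 18.0) x 0.31 x 8000 / 28
COD = 28.1 x 0.31 x 8000 / 28
COD = 2488.9 mg/L


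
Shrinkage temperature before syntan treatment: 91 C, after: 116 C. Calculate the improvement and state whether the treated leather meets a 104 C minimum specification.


Improvement = 25 C
Meets 104 C spec: Yes

Improvement = 116 - 91 = 25 C
Spec check: 116 C >= 104 C? Yes


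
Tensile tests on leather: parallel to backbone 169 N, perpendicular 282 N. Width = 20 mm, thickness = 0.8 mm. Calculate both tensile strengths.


Parallel = 10.56 N/mm^2
Perpendicular = 17.63 N/mm^2

Area = 20 x 0.8 = 16.0 mm^2
TS (parallel) = 169 / 16.0 = 10.56 N/mm^2
TS (perpendicular) = 282 / 16.0 = 17.63 N/mm^2


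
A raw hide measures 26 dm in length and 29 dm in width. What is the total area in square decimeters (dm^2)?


Area = length x width
Area = 26 x 29 = 754 dm^2


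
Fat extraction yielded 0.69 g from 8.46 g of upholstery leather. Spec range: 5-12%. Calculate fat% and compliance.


Fat% = 0.69 / 8.46 x 100 = 8.2%
Spec range: 5-12%
Compliant: Yes


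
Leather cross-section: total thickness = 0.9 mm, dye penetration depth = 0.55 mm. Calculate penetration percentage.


Penetration% = 0.55 / 0.9 x 100
Penetration = 61.1%


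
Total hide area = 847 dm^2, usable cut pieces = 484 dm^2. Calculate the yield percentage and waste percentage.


Yield = 484 / 847 x 100 = 57.1%
Waste = 847 - 484 = 363 dm^2
Waste% = 100 - 57.1 = 42.9%


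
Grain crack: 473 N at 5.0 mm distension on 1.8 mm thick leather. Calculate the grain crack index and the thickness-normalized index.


Crack index = 473 / 5.0 = 94.6 N/mm
Normalized = 94.6 / 1.8 = 52.6 N/mm per mm


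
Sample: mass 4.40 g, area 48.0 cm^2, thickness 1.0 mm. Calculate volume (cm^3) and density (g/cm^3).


Thickness in cm = 1.0 / 10 = 0.10 cm
Volume = 48.0 x 0.10 = 4.800 cm^3
Density = 4.40 / 4.800 = 0.917 g/cm^3


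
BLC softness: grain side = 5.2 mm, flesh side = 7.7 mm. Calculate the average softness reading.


Average = (5.2 + 7.7) / 2
Average = 6.45 mm


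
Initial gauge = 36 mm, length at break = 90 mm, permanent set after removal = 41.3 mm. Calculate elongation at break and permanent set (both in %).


Elongation at break = (90 - 36) / 36 x 100 = 150.0%
Permanent set = (41.3 - 36) / 36 x 100 = 14.7%


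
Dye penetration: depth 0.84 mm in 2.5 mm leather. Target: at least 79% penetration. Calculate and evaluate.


Penetration = 33.6%
Meets target: No


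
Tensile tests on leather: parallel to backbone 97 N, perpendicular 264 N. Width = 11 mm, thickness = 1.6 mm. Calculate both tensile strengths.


Area = 11 x 1.6 = 17.6 mm^2
TS (parallel) = 97 / 17.6 = 5.51 N/mm^2
TS (perpendicular) = 264 / 17.6 = 15.00 N/mm^2


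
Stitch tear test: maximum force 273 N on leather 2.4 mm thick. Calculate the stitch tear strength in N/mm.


Stitch tear strength = force / thickness
STS = 273 / 2.4 = 113.8 N/mm


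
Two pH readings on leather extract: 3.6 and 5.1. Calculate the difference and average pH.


Difference = |3.6 - 5.1| = 1.5
Average = (3.6 + 5.1) / 2 = 4.35


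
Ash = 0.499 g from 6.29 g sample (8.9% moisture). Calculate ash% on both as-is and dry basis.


As-is ash = 7.93%
Dry-basis ash = 8.71%

As-is ash% = 0.499 / 6.29 x 100 = 7.93%
Dry mass = 6.29 x (100 - 8.9) / 100 = 5.73019 g
Dry-basis ash% = 0.499 / 5.73019 x 100 = 8.71%


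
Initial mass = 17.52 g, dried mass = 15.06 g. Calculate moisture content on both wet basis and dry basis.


Moisture lost = 17.52 - 15.06 = 2.46 g
Wet basis MC = 2.46 / 17.52 x 100 = 14.0%
Dry basis MC = 2.46 / 15.06 x 100 = 16.3%


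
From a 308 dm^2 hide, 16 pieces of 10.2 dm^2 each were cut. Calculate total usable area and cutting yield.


Total usable = 16 x 10.2 = 163.2 dm^2
Yield = 163.2 / 308 x 100 = 53.0%


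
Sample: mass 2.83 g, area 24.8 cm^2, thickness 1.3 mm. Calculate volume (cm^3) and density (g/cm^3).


Thickness in cm = 1.3 / 10 = 0.13 cm
Volume = 24.8 x 0.13 = 3.224 cm^3
Density = 2.83 / 3.224 = 0.878 g/cm^3


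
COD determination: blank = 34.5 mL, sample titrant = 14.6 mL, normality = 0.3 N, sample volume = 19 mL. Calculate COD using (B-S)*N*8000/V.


2513.7 mg/L

COD = (34.5 - 14.6) x 0.3 x 8000 / 19
COD = 19.9 x 0.3 x 8000 / 19
COD = 2513.7 mg/L


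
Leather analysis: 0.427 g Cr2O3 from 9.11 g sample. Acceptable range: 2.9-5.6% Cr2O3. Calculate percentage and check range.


Cr2O3% = 0.427 / 9.11 x 100 = 4.69%
Acceptable range: 2.9 to 5.6%
Within range: Yes


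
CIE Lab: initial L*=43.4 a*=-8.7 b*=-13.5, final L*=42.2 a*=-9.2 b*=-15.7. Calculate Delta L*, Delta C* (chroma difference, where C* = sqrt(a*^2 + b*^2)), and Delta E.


Delta L* = 42.2 - 43.4 = -1.2
C1* = sqrt((-8.7)^2 + (-13.5)^2) = 16.061
C2* = sqrt((-9.2)^2 + (-15.7)^2) = 18.197
Delta C* = 18.197 - 16.061 = 2.14
Delta E = sqrt((-1.2)^2 + (-0.5)^2 + (-2.2)^2) = 2.56


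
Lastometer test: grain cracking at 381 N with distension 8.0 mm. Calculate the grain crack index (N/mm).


47.6 N/mm

Grain crack index = force / distension
Index = 381 / 8.0 = 47.6 N/mm


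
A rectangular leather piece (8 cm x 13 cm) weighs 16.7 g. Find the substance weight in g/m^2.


1605.8 g/m^2


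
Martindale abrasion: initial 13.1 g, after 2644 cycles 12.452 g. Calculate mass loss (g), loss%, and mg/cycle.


Loss = 13.1 - 12.452 = 0.648 g
Loss% = 0.648 / 13.1 x 100 = 4.95%
Rate = 0.648 / 2644 x 1000 = 0.245 mg/cycle


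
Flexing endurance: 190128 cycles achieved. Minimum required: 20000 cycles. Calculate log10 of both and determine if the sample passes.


Achieved: log10 = 5.28
Required: log10 = 4.30
Passes: Yes

log10(190128) = 5.28
log10(20000) = 4.30
Passes: Yes


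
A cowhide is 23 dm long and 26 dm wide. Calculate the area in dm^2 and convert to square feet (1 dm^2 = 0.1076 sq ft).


Area = 23 x 26 = 598 dm^2
Conversion: 598 x 0.1076 = 64.34 sq ft


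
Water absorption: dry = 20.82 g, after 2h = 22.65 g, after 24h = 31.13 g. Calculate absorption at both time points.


2h absorption = 8.8%
24h absorption = 49.5%

WA (2h) = (22.65 - 20.82) / 20.82 x 100 = 8.8%
WA (24h) = (31.13 - 20.82) / 20.82 x 100 = 49.5%


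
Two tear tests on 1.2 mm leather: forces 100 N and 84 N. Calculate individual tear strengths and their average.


Tear 1 = 100 / 1.2 = 83.3 N/mm
Tear 2 = 84 / 1.2 = 70.0 N/mm
Average = (83.3 + 70.0) / 2 = 76.7 N/mm


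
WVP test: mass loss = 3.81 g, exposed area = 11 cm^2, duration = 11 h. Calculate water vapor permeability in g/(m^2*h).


314.88 g/(m^2*h)

WVP = mass_loss / (area x time) x 10000
WVP = 3.81 / (11 x 11) x 10000
WVP = 3.81 / 121 x 10000 = 314.88 g/(m^2*h)


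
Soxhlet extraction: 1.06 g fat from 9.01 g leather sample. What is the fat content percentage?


11.8%


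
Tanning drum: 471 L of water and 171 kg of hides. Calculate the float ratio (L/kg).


2.8


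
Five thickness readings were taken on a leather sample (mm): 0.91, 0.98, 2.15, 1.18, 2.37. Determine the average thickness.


Sum = 0.91 + 0.98 + 2.15 + 1.18 + 2.37 = 7.59
Average = 7.59 / 5 = 1.52 mm


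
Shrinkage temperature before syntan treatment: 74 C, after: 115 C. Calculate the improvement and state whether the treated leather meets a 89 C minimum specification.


Improvement = 115 - 74 = 41 C
Spec check: 115 C >= 89 C? Yes


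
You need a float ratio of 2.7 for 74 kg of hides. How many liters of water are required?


Water = hide weight x target ratio
Water = 74 x 2.7 = 199.8 L


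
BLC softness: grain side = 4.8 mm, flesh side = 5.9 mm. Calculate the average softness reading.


Average = (4.8 + 5.9) / 2
Average = 5.35 mm


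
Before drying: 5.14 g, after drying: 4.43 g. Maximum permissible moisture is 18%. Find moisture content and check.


Moisture content = 13.8%
Acceptable: Yes

MC = (5.14 - 4.43) / 5.14 x 100 = 13.8%
Maximum: 18%
Acceptable: Yes


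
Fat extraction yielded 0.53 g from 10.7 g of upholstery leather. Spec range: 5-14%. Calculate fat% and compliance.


Fat% = 0.53 / 10.7 x 100 = 5.0%
Spec range: 5-14%
Compliant: Yes


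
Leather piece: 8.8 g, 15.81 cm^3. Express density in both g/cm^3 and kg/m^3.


Density = 8.8 / 15.81 = 0.557 g/cm^3
Convert: 0.557 x 1000 = 557 kg/m^3


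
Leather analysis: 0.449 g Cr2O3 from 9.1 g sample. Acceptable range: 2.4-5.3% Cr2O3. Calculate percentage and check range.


Cr2O3 = 4.93%
Within range: Yes

Cr2O3% = 0.449 / 9.1 x 100 = 4.93%
Acceptable range: 2.4 to 5.3%
Within range: Yes


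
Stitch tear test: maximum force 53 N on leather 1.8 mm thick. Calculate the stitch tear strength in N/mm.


Stitch tear strength = force / thickness
STS = 53 / 1.8 = 29.4 N/mm


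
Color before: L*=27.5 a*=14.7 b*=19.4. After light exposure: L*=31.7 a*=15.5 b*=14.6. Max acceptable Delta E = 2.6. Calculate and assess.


dL = 4.2, da = 0.8, db = -4.8
dE = sqrt((4.2)^2 + (0.8)^2 + (-4.8)^2) = 6.43
Max = 2.6
Passes: No


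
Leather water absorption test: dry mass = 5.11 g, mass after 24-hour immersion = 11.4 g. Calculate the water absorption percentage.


Water absorbed = 11.4 - 5.11 = 6.29 g
WA% = 6.29 / 5.11 x 100 = 123.1%


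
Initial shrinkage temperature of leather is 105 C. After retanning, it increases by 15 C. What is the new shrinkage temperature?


New Ts = 105 + 15 = 120 C


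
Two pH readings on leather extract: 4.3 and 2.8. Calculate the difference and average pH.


Difference = |4.3 - 2.8| = 1.5
Average = (4.3 + 2.8) / 2 = 3.55


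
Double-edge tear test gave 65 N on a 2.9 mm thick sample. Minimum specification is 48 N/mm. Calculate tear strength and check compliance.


Tear strength = 22.4 N/mm
Compliant: No

Tear strength = 65 / 2.9 = 22.4 N/mm
Required minimum = 48 N/mm
Compliant: No


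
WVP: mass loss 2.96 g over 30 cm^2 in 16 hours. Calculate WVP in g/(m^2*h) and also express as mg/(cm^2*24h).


WVP = 2.96 / (30 x 16) x 10000 = 61.67 g/(m^2*h)
Mass loss in mg = 2.96 x 1000 = 2960 mg
Per cm^2 per 24h in mg: 2960 x 24 / (30 x 16) = 71040 / 480 = 148.00 mg/(cm^2*24h)


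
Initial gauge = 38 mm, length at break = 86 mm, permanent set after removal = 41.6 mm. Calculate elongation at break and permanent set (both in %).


Elongation at break = 126.3%
Permanent set = 9.5%


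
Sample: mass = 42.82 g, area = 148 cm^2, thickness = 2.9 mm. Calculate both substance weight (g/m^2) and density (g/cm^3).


Substance weight = 2893.2 g/m^2
Density = 0.998 g/cm^3


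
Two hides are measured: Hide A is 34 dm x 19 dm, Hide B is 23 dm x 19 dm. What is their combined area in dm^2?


Hide A area = 34 x 19 = 646 dm^2
Hide B area = 23 x 19 = 437 dm^2
Total = 646 + 437 = 1083 dm^2


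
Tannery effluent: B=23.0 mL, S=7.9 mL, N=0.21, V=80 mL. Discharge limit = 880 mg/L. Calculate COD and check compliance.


COD = (23.0 - 7.9) x 0.21 x 8000 / 80 = 317.1 mg/L
Limit: 880 mg/L
Compliant: Yes


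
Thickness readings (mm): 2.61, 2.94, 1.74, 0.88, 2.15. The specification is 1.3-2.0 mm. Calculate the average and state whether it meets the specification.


Sum = 10.32
Average = 10.32 / 5 = 2.06 mm
Specification range: 1.3 to 2.0 mm
Within spec: No


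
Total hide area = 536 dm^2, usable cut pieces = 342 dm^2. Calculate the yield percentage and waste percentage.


Yield = 63.8%
Waste = 36.2%

Yield = 342 / 536 x 100 = 63.8%
Waste = 536 - 342 = 194 dm^2
Waste% = 100 - 63.8 = 36.2%


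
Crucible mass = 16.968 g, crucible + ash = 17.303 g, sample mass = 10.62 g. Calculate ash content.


Ash mass = 17.303 - 16.968 = 0.335 g
Ash% = 0.335 / 10.62 x 100 = 3.15%


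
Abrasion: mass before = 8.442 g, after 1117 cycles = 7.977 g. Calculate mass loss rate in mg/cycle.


Mass loss = 8.442 - 7.977 = 0.465 g
Rate = 0.465 / 1117 x 1000 = 0.416 mg/cycle


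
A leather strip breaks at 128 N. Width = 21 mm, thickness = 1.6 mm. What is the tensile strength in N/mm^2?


Cross-sectional area = 21 x 1.6 = 33.6 mm^2
Tensile strength = 128 / 33.6 = 3.81 N/mm^2


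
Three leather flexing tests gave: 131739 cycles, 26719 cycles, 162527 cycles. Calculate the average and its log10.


Average = 106995 cycles
log10 = 5.03

Average = (131739 + 26719 + 162527) / 3 = 106995 cycles
log10(106995) = 5.03


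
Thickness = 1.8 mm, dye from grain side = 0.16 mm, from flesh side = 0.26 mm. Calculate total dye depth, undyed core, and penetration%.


Total dyed = 0.42 mm
Undyed core = 1.38 mm
Penetration = 23.3%


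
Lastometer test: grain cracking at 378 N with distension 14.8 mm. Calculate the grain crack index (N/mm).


Grain crack index = force / distension
Index = 378 / 14.8 = 25.5 N/mm


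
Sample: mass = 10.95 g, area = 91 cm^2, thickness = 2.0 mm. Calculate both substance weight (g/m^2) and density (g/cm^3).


SW = 10.95 / 91 x 10000 = 1203.3 g/m^2
Volume = 91 x 2.0 / 10 = 18.20 cm^3
Density = 10.95 / 18.20 = 0.602 g/cm^3


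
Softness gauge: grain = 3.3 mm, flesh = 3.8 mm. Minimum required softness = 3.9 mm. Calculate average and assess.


Average softness = 3.55 mm
Meets requirement: No

Average = (3.3 + 3.8) / 2 = 3.55 mm
Minimum = 3.9 mm
Meets requirement: No


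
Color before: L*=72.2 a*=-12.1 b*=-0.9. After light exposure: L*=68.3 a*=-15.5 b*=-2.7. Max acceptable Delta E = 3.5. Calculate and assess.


Delta E = 5.48
Passes: No

dL = -3.9, da = -3.4, db = -1.8
dE = sqrt((-3.9)^2 + (-3.4)^2 + (-1.8)^2) = 5.48
Max = 3.5
Passes: No


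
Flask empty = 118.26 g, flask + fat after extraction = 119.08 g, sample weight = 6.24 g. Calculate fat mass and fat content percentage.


Fat mass = 119.08 - 118.26 = 0.82 g
Fat% = 0.82 / 6.24 x 100 = 13.1%


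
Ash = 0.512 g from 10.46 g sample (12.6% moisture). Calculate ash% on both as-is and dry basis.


As-is ash% = 0.512 / 10.46 x 100 = 4.89%
Dry mass = 10.46 x (100 - 12.6) / 100 = 9.14204 g
Dry-basis ash% = 0.512 / 9.14204 x 100 = 5.60%


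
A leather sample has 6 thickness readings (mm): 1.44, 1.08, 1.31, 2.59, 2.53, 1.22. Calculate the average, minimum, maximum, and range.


Sum = 10.17
Average = 10.17 / 6 = 1.70 mm
Minimum = 1.08 mm
Maximum = 2.59 mm
Range = 2.59 - 1.08 = 1.51 mm
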